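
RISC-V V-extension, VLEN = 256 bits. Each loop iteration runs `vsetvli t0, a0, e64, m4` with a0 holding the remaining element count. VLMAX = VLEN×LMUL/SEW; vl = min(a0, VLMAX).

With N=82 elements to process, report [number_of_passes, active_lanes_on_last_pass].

[iterations, last_vl] = [6, 2]

VLMAX = VLEN×LMUL/SEW = 256×4/64 = 16
N=82: ⌈82/16⌉ = 6 iters; last vl = 82 − 5×16 = 2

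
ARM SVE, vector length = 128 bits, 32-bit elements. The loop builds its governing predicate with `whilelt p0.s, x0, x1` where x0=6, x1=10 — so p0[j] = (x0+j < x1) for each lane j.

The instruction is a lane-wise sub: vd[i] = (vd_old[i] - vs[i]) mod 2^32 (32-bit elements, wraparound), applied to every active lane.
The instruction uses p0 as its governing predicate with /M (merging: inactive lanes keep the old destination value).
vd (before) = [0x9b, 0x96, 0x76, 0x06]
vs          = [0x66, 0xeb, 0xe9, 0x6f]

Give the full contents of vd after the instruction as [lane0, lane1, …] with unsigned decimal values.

lane count: 128 div 32 = 4
whilelt: lane j active iff 6+j < 10 → j < 4 → 4 active
vd[0] sub(0x9b,0x66) -> 0x35
vd[1] sub(0x96,0xeb) -> 0xffffffab
vd[2] sub(0x76,0xe9) -> 0xffffff8d
vd[3] sub(0x06,0x6f) -> 0xffffff97

vd = [53, 4294967211, 4294967181, 4294967191]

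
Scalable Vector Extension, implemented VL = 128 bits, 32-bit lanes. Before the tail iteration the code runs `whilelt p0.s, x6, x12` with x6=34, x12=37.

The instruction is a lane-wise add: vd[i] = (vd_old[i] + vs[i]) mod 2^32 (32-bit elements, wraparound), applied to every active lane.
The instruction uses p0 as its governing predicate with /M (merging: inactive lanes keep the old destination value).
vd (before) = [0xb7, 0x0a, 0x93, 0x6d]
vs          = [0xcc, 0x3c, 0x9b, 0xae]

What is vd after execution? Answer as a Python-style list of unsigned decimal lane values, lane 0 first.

vd = [387, 70, 302, 109]

128-bit reg / 32-bit elem → 4 lanes
active while 34+j < 37, i.e. j ∈ [0,3) capped at 4 ⇒ 3
[0] add(0xb7,0xcc) = 0x183
[1] add(0x0a,0x3c) = 0x46
[2] add(0x93,0x9b) = 0x12e
[3] tail/keep = 0x6d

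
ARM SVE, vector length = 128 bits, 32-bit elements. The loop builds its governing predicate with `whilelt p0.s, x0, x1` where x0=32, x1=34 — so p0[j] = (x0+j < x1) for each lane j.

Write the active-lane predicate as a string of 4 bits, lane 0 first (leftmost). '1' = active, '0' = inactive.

128-bit reg / 32-bit elem → 4 lanes
p0[j] = (32+j < 34); true for j=0..1 → 2 lanes set
bits (lane 0 leftmost): 1100

predicate = 1100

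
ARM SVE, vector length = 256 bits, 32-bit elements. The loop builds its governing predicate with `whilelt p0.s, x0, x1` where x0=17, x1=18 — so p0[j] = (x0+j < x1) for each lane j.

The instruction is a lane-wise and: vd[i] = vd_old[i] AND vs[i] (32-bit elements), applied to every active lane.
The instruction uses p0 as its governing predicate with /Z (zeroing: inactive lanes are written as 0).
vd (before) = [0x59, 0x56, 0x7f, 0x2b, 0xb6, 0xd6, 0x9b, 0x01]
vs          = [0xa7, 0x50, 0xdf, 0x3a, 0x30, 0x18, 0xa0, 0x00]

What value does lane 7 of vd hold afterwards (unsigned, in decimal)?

lane count: 256 div 32 = 8
p0[j] = (17+j < 18); true for j=0..0 → 1 lanes set
[0] and(0x59,0xa7) = 0x01
[1] tail/zero = 0x00
[2] tail/zero = 0x00
[3] tail/zero = 0x00
[4] tail/zero = 0x00
[5] tail/zero = 0x00
[6] tail/zero = 0x00
[7] tail/zero = 0x00

vd[7] = 0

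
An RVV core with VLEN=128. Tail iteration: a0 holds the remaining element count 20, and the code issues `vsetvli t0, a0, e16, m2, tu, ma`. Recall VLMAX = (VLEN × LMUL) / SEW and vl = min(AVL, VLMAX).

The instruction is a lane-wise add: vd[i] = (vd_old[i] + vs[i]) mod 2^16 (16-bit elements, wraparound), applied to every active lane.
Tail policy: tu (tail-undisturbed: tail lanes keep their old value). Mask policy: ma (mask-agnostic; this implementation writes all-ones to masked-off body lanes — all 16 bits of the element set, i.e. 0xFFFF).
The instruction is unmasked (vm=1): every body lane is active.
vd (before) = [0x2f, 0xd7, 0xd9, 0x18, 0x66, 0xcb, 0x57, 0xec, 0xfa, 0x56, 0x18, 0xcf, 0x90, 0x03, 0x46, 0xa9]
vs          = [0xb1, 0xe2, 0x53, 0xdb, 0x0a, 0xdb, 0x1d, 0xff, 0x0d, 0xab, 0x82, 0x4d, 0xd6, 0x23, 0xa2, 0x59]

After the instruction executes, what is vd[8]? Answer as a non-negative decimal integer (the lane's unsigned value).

VLMAX = VLEN×LMUL/SEW = 128×2/16 = 16
vl = min(AVL, VLMAX) = min(20, 16) = 16
lane  0: add(0x2f,0xb1) ⇒ 0xe0
lane  1: add(0xd7,0xe2) ⇒ 0x1b9
lane  2: add(0xd9,0x53) ⇒ 0x12c
lane  3: add(0x18,0xdb) ⇒ 0xf3
lane  4: add(0x66,0x0a) ⇒ 0x70
lane  5: add(0xcb,0xdb) ⇒ 0x1a6
lane  6: add(0x57,0x1d) ⇒ 0x74
lane  7: add(0xec,0xff) ⇒ 0x1eb
lane  8: add(0xfa,0x0d) ⇒ 0x107
lane  9: add(0x56,0xab) ⇒ 0x101
lane 10: add(0x18,0x82) ⇒ 0x9a
lane 11: add(0xcf,0x4d) ⇒ 0x11c
lane 12: add(0x90,0xd6) ⇒ 0x166
lane 13: add(0x03,0x23) ⇒ 0x26
lane 14: add(0x46,0xa2) ⇒ 0xe8
lane 15: add(0xa9,0x59) ⇒ 0x102

vd[8] = 263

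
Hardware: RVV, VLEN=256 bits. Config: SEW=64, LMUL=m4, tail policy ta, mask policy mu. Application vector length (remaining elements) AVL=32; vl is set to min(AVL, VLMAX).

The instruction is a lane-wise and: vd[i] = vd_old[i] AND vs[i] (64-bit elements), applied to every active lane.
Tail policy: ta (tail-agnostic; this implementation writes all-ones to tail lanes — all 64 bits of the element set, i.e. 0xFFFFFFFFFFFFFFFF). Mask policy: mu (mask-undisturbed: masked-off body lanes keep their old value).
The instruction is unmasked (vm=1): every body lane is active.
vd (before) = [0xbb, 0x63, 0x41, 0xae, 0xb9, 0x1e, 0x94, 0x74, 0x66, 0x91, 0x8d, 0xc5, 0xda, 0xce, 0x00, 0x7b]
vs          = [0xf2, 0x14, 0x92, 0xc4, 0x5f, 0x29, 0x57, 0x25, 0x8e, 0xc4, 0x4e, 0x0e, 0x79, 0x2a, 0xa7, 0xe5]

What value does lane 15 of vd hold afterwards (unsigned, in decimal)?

vd[15] = 97

VLMAX = VLEN×LMUL/SEW = 256×4/64 = 16
AVL=32 > VLMAX=16, so vl = 16
[0] and(0xbb,0xf2) = 0xb2
[1] and(0x63,0x14) = 0x00
[2] and(0x41,0x92) = 0x00
[3] and(0xae,0xc4) = 0x84
[4] and(0xb9,0x5f) = 0x19
[5] and(0x1e,0x29) = 0x08
[6] and(0x94,0x57) = 0x14
[7] and(0x74,0x25) = 0x24
[8] and(0x66,0x8e) = 0x06
[9] and(0x91,0xc4) = 0x80
[10] and(0x8d,0x4e) = 0x0c
[11] and(0xc5,0x0e) = 0x04
[12] and(0xda,0x79) = 0x58
[13] and(0xce,0x2a) = 0x0a
[14] and(0x00,0xa7) = 0x00
[15] and(0x7b,0xe5) = 0x61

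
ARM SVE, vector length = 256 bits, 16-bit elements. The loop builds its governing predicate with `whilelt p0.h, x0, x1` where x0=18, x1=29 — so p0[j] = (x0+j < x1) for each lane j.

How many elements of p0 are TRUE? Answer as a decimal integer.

vl = 11

register lanes = 256/16 = 16
p0[j] = (18+j < 29); true for j=0..10 → 11 lanes set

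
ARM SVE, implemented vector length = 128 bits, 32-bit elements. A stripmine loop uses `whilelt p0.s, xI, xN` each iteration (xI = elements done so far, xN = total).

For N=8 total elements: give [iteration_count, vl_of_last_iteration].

[iterations, last_vl] = [2, 4]

register lanes = 128/32 = 4
8 elements at 4/iter → 2 passes, remainder 4 on the last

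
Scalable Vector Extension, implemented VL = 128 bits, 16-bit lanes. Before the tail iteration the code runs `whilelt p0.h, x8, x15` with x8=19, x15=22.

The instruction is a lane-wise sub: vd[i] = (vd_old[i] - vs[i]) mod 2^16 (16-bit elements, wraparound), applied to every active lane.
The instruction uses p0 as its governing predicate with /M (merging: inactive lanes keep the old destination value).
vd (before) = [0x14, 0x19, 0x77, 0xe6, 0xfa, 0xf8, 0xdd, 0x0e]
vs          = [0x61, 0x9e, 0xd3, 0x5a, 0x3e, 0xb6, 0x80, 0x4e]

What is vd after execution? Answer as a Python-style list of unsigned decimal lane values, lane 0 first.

128-bit reg / 16-bit elem → 8 lanes
active while 19+j < 22, i.e. j ∈ [0,3) capped at 8 ⇒ 3
vd[0] sub(0x14,0x61) -> 0xffb3
vd[1] sub(0x19,0x9e) -> 0xff7b
vd[2] sub(0x77,0xd3) -> 0xffa4
vd[3] tail/keep -> 0xe6
vd[4] tail/keep -> 0xfa
vd[5] tail/keep -> 0xf8
vd[6] tail/keep -> 0xdd
vd[7] tail/keep -> 0x0e

vd = [65459, 65403, 65444, 230, 250, 248, 221, 14]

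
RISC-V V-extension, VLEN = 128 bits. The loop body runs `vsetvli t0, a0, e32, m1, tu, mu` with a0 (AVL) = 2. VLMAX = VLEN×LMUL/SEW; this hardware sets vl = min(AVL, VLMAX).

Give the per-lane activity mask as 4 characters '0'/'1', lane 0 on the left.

predicate = 1100

VLMAX = VLEN×LMUL/SEW = 128×1/32 = 4
vl ← min(2, 4) = 2
bits (lane 0 leftmost): 1100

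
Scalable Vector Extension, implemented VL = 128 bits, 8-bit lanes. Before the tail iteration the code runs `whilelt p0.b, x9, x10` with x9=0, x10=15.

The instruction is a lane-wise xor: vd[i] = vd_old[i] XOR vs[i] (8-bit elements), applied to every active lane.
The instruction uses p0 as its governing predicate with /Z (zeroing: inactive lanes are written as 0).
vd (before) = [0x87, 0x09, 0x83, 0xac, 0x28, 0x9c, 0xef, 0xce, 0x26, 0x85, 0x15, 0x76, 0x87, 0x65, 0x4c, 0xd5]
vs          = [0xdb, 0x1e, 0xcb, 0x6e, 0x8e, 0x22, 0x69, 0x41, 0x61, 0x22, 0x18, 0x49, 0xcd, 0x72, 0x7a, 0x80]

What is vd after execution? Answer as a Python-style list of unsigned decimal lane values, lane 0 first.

vd = [92, 23, 72, 194, 166, 190, 134, 143, 71, 167, 13, 63, 74, 23, 54, 0]

register lanes = 128/8 = 16
whilelt: lane j active iff 0+j < 15 → j < 15 → 15 active
  i=0: xor(0x87,0xdb) → 92
  i=1: xor(0x09,0x1e) → 23
  i=2: xor(0x83,0xcb) → 72
  i=3: xor(0xac,0x6e) → 194
  i=4: xor(0x28,0x8e) → 166
  i=5: xor(0x9c,0x22) → 190
  i=6: xor(0xef,0x69) → 134
  i=7: xor(0xce,0x41) → 143
  i=8: xor(0x26,0x61) → 71
  i=9: xor(0x85,0x22) → 167
  i=10: xor(0x15,0x18) → 13
  i=11: xor(0x76,0x49) → 63
  i=12: xor(0x87,0xcd) → 74
  i=13: xor(0x65,0x72) → 23
  i=14: xor(0x4c,0x7a) → 54
  i=15: tail/zero → 0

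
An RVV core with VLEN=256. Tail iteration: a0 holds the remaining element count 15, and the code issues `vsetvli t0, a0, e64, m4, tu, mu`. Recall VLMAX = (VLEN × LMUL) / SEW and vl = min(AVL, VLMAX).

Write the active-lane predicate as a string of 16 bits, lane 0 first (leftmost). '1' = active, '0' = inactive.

predicate = 1111111111111110

lanes per group: 256·4/64 = 16
vl = min(AVL, VLMAX) = min(15, 16) = 15
bits (lane 0 leftmost): 1111111111111110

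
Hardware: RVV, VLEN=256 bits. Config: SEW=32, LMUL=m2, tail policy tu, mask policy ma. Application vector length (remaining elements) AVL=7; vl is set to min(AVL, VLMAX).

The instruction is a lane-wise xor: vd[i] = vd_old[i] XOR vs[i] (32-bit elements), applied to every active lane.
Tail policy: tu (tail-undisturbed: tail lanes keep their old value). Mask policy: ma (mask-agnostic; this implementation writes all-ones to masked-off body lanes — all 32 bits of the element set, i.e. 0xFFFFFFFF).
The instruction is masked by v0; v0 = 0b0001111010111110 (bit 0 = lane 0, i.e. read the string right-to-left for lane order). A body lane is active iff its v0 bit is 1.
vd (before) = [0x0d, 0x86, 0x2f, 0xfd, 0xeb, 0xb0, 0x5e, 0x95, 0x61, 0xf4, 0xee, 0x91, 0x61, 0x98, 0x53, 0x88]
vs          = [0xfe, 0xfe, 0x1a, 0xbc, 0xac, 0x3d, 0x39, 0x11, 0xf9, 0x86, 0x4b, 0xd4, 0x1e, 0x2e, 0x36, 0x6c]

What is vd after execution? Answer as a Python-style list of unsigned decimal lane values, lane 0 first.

vd = [4294967295, 120, 53, 65, 71, 141, 4294967295, 149, 97, 244, 238, 145, 97, 152, 83, 136]

VLMAX = (256 × 2) / 32 = 16 lanes
AVL=7 ≤ VLMAX=16, so vl = 7
  i=0: mask-off/ones → 4294967295
  i=1: xor(0x86,0xfe) → 120
  i=2: xor(0x2f,0x1a) → 53
  i=3: xor(0xfd,0xbc) → 65
  i=4: xor(0xeb,0xac) → 71
  i=5: xor(0xb0,0x3d) → 141
  i=6: mask-off/ones → 4294967295
  i=7: tail/keep → 149
  i=8: tail/keep → 97
  i=9: tail/keep → 244
  i=10: tail/keep → 238
  i=11: tail/keep → 145
  i=12: tail/keep → 97
  i=13: tail/keep → 152
  i=14: tail/keep → 83
  i=15: tail/keep → 136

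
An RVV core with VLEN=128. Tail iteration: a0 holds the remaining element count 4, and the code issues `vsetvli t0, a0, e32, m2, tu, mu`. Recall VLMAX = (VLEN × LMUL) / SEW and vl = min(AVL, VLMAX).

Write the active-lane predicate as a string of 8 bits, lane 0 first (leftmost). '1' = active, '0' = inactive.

predicate = 11110000

lanes per group: 128·2/32 = 8
vl = min(AVL, VLMAX) = min(4, 8) = 4
bits (lane 0 leftmost): 11110000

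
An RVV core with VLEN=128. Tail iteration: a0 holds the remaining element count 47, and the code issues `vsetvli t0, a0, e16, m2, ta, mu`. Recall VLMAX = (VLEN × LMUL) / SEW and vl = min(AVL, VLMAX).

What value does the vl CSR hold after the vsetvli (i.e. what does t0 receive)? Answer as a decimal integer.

lanes per group: 128·2/16 = 16
vl ← min(47, 16) = 16

vl = 16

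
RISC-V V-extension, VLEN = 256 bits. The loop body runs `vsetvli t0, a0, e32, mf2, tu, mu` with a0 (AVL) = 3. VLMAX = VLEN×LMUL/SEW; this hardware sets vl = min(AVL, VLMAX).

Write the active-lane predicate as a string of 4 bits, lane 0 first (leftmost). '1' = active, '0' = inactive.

predicate = 1110

VLMAX = VLEN×LMUL/SEW = 256×1/2/32 = 4
vl = min(AVL, VLMAX) = min(3, 4) = 3
bits (lane 0 leftmost): 1110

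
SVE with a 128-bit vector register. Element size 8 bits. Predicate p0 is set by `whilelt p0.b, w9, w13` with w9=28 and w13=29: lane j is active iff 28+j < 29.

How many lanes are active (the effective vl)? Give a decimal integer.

vl = 1

lane count: 128 div 8 = 16
p0[j] = (28+j < 29); true for j=0..0 → 1 lanes set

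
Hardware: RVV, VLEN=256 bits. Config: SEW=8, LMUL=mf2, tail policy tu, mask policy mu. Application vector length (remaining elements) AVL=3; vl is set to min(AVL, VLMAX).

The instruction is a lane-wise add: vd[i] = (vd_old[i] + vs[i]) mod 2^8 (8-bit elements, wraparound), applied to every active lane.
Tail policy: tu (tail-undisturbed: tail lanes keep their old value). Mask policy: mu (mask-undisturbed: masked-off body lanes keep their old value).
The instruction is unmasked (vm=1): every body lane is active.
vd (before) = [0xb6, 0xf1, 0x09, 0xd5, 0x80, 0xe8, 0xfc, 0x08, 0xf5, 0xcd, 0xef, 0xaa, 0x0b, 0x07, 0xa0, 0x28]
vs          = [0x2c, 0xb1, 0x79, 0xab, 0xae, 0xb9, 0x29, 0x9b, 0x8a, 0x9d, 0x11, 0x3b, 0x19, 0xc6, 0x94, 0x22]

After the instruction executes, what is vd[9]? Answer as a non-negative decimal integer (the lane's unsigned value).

vd[9] = 205

VLMAX = VLEN×LMUL/SEW = 256×1/2/8 = 16
vl = min(AVL, VLMAX) = min(3, 16) = 3
vd[0] add(0xb6,0x2c) -> 0xe2
vd[1] add(0xf1,0xb1) -> 0xa2
vd[2] add(0x09,0x79) -> 0x82
vd[3] tail/keep -> 0xd5
vd[4] tail/keep -> 0x80
vd[5] tail/keep -> 0xe8
vd[6] tail/keep -> 0xfc
vd[7] tail/keep -> 0x08
vd[8] tail/keep -> 0xf5
vd[9] tail/keep -> 0xcd
vd[10] tail/keep -> 0xef
vd[11] tail/keep -> 0xaa
vd[12] tail/keep -> 0x0b
vd[13] tail/keep -> 0x07
vd[14] tail/keep -> 0xa0
vd[15] tail/keep -> 0x28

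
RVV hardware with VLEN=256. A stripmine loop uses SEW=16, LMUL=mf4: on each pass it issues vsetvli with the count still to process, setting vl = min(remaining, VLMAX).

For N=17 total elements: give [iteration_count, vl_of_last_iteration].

VLMAX = VLEN×LMUL/SEW = 256×1/4/16 = 4
N=17: ⌈17/4⌉ = 5 iters; last vl = 17 − 4×4 = 1

[iterations, last_vl] = [5, 1]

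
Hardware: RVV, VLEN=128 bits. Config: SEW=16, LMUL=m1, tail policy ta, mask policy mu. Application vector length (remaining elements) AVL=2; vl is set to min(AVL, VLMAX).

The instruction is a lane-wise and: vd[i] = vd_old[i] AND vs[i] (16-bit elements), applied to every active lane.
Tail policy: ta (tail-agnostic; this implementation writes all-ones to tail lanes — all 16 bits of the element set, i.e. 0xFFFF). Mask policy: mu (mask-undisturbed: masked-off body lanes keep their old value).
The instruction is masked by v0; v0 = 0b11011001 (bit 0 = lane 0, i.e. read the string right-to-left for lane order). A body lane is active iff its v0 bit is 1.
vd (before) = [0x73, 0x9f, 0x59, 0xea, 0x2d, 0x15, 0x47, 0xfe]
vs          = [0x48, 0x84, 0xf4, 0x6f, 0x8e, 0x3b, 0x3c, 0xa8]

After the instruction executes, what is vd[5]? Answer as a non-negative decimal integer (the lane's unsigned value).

vd[5] = 65535

VLMAX = (128 × 1) / 16 = 8 lanes
vl = min(AVL, VLMAX) = min(2, 8) = 2
[0] and(0x73,0x48) = 0x40
[1] mask-off/keep = 0x9f
[2] tail/ones = 0xffff
[3] tail/ones = 0xffff
[4] tail/ones = 0xffff
[5] tail/ones = 0xffff
[6] tail/ones = 0xffff
[7] tail/ones = 0xffff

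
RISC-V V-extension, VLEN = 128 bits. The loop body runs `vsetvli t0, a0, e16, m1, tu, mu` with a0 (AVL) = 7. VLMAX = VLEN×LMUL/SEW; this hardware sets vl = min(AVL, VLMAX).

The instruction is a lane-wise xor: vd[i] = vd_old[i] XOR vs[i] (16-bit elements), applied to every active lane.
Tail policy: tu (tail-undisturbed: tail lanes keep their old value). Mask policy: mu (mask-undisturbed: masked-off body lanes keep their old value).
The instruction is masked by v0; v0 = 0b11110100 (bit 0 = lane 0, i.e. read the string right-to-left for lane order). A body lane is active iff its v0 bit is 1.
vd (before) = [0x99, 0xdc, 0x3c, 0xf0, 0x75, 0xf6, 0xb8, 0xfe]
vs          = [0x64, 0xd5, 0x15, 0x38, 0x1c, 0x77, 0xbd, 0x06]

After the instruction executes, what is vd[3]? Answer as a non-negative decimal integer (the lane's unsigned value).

VLMAX = VLEN×LMUL/SEW = 128×1/16 = 8
vl = min(AVL, VLMAX) = min(7, 8) = 7
vd[0] mask-off/keep -> 0x99
vd[1] mask-off/keep -> 0xdc
vd[2] xor(0x3c,0x15) -> 0x29
vd[3] mask-off/keep -> 0xf0
vd[4] xor(0x75,0x1c) -> 0x69
vd[5] xor(0xf6,0x77) -> 0x81
vd[6] xor(0xb8,0xbd) -> 0x05
vd[7] tail/keep -> 0xfe

vd[3] = 240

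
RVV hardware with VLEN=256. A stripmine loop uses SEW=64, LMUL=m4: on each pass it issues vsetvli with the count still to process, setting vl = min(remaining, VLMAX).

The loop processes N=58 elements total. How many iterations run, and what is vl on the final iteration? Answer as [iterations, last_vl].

[iterations, last_vl] = [4, 10]

VLMAX = (256 × 4) / 64 = 16 lanes
iterations = ceil(58/16) = 4; final-pass vl = 10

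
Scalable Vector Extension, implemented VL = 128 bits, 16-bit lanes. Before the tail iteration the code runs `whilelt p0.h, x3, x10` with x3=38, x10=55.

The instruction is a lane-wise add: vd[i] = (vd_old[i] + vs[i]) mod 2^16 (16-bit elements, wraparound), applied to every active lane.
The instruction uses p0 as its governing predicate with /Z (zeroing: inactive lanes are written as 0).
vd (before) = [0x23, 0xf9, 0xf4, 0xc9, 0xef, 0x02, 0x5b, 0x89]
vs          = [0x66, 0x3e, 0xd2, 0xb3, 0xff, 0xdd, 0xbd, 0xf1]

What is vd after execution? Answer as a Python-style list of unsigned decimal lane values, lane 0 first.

vd = [137, 311, 454, 380, 494, 223, 280, 378]

lane count: 128 div 16 = 8
p0[j] = (38+j < 55); true for j=0..7 → 8 lanes set
lane  0: add(0x23,0x66) ⇒ 0x89
lane  1: add(0xf9,0x3e) ⇒ 0x137
lane  2: add(0xf4,0xd2) ⇒ 0x1c6
lane  3: add(0xc9,0xb3) ⇒ 0x17c
lane  4: add(0xef,0xff) ⇒ 0x1ee
lane  5: add(0x02,0xdd) ⇒ 0xdf
lane  6: add(0x5b,0xbd) ⇒ 0x118
lane  7: add(0x89,0xf1) ⇒ 0x17a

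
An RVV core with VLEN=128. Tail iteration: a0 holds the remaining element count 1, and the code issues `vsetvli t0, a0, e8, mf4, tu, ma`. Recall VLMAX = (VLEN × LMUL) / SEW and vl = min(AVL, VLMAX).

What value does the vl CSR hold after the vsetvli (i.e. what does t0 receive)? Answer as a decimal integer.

VLMAX = VLEN×LMUL/SEW = 128×1/4/8 = 4
vl = min(AVL, VLMAX) = min(1, 4) = 1

vl = 1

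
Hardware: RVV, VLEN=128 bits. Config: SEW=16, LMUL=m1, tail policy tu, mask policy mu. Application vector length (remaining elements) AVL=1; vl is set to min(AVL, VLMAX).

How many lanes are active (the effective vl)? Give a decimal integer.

VLMAX = (128 × 1) / 16 = 8 lanes
AVL=1 ≤ VLMAX=8, so vl = 1

vl = 1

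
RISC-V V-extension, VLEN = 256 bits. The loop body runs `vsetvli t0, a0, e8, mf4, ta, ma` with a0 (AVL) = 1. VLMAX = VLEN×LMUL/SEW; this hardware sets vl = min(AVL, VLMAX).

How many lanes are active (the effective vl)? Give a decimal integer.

vl = 1

VLMAX = (256 × 1/4) / 8 = 8 lanes
vl ← min(1, 8) = 1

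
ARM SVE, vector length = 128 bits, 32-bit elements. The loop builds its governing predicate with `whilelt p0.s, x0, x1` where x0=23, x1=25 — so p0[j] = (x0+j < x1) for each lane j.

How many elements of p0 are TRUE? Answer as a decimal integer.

vl = 2

128-bit reg / 32-bit elem → 4 lanes
active while 23+j < 25, i.e. j ∈ [0,2) capped at 4 ⇒ 2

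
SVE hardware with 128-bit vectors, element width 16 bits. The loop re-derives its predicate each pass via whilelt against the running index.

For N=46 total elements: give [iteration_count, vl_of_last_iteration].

[iterations, last_vl] = [6, 6]

register lanes = 128/16 = 8
iterations = ceil(46/8) = 6; final-pass vl = 6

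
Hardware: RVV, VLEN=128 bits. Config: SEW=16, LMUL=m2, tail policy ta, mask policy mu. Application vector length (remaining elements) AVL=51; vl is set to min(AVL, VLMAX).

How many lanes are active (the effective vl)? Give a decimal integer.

VLMAX = (128 × 2) / 16 = 16 lanes
vl = min(AVL, VLMAX) = min(51, 16) = 16

vl = 16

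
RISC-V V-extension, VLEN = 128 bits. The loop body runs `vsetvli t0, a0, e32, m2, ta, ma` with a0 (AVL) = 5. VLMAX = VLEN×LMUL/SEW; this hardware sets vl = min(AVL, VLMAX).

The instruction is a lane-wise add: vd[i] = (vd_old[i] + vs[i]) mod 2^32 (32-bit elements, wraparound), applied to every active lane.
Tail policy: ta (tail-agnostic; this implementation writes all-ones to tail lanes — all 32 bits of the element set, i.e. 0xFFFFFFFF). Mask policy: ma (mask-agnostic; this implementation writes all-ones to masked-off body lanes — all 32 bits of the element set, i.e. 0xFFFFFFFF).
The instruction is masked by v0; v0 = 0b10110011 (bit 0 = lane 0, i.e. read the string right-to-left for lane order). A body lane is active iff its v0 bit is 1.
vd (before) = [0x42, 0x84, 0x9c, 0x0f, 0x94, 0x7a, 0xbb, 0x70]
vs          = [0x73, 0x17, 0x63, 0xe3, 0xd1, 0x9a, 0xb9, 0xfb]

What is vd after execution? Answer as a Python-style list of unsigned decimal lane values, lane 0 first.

vd = [181, 155, 4294967295, 4294967295, 357, 4294967295, 4294967295, 4294967295]

VLMAX = VLEN×LMUL/SEW = 128×2/32 = 8
vl ← min(5, 8) = 5
lane  0: add(0x42,0x73) ⇒ 0xb5
lane  1: add(0x84,0x17) ⇒ 0x9b
lane  2: mask-off/ones ⇒ 0xffffffff
lane  3: mask-off/ones ⇒ 0xffffffff
lane  4: add(0x94,0xd1) ⇒ 0x165
lane  5: tail/ones ⇒ 0xffffffff
lane  6: tail/ones ⇒ 0xffffffff
lane  7: tail/ones ⇒ 0xffffffff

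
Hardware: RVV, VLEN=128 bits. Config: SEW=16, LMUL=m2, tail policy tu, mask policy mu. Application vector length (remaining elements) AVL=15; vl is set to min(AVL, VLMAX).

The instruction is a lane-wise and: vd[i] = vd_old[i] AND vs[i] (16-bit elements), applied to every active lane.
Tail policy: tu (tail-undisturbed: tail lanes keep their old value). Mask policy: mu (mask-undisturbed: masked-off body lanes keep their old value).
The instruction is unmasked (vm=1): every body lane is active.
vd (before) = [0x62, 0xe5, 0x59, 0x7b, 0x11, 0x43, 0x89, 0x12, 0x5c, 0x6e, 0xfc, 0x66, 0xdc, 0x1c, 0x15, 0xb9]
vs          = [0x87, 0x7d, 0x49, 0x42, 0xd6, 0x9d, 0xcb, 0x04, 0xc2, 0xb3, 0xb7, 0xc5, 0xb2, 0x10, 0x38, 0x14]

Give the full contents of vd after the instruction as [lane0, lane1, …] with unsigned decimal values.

vd = [2, 101, 73, 66, 16, 1, 137, 0, 64, 34, 180, 68, 144, 16, 16, 185]

VLMAX = VLEN×LMUL/SEW = 128×2/16 = 16
vl = min(AVL, VLMAX) = min(15, 16) = 15
vd[0] and(0x62,0x87) -> 0x02
vd[1] and(0xe5,0x7d) -> 0x65
vd[2] and(0x59,0x49) -> 0x49
vd[3] and(0x7b,0x42) -> 0x42
vd[4] and(0x11,0xd6) -> 0x10
vd[5] and(0x43,0x9d) -> 0x01
vd[6] and(0x89,0xcb) -> 0x89
vd[7] and(0x12,0x04) -> 0x00
vd[8] and(0x5c,0xc2) -> 0x40
vd[9] and(0x6e,0xb3) -> 0x22
vd[10] and(0xfc,0xb7) -> 0xb4
vd[11] and(0x66,0xc5) -> 0x44
vd[12] and(0xdc,0xb2) -> 0x90
vd[13] and(0x1c,0x10) -> 0x10
vd[14] and(0x15,0x38) -> 0x10
vd[15] tail/keep -> 0xb9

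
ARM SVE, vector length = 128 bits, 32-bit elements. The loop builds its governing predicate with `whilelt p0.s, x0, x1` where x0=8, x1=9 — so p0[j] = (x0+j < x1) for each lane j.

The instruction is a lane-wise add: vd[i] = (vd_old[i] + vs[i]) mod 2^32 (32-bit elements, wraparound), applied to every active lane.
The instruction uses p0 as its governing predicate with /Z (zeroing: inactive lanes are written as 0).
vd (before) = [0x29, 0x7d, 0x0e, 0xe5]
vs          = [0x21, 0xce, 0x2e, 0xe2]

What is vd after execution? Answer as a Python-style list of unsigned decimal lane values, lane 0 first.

vd = [74, 0, 0, 0]

lane count: 128 div 32 = 4
active while 8+j < 9, i.e. j ∈ [0,1) capped at 4 ⇒ 1
lane  0: add(0x29,0x21) ⇒ 0x4a
lane  1: tail/zero ⇒ 0x00
lane  2: tail/zero ⇒ 0x00
lane  3: tail/zero ⇒ 0x00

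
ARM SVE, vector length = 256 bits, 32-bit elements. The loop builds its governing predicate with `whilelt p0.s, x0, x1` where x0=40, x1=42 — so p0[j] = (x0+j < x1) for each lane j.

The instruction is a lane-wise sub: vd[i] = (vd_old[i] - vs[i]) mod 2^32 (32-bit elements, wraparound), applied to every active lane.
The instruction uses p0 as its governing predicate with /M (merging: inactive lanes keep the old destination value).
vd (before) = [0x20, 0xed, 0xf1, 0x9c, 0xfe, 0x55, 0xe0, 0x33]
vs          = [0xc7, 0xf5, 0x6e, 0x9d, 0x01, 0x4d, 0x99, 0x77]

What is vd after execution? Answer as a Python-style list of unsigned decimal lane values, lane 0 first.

vd = [4294967129, 4294967288, 241, 156, 254, 85, 224, 51]

register lanes = 256/32 = 8
active while 40+j < 42, i.e. j ∈ [0,2) capped at 8 ⇒ 2
vd[0] sub(0x20,0xc7) -> 0xffffff59
vd[1] sub(0xed,0xf5) -> 0xfffffff8
vd[2] tail/keep -> 0xf1
vd[3] tail/keep -> 0x9c
vd[4] tail/keep -> 0xfe
vd[5] tail/keep -> 0x55
vd[6] tail/keep -> 0xe0
vd[7] tail/keep -> 0x33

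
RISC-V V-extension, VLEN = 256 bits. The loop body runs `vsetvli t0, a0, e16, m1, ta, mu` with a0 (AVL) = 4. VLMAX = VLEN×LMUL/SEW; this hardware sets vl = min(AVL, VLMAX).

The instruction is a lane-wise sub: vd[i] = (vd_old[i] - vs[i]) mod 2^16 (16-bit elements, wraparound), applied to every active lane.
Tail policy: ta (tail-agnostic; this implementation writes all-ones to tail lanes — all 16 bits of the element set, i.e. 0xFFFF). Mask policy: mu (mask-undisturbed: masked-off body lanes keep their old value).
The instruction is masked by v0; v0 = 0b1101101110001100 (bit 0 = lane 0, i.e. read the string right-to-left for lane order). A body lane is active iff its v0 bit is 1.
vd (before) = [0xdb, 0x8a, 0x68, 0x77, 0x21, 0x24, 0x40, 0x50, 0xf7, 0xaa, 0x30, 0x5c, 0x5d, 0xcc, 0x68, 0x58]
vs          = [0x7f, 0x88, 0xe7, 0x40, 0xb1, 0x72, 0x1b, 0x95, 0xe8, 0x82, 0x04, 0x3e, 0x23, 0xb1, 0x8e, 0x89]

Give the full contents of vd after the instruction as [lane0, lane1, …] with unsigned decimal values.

vd = [219, 138, 65409, 55, 65535, 65535, 65535, 65535, 65535, 65535, 65535, 65535, 65535, 65535, 65535, 65535]

VLMAX = (256 × 1) / 16 = 16 lanes
AVL=4 ≤ VLMAX=16, so vl = 4
[0] mask-off/keep = 0xdb
[1] mask-off/keep = 0x8a
[2] sub(0x68,0xe7) = 0xff81
[3] sub(0x77,0x40) = 0x37
[4] tail/ones = 0xffff
[5] tail/ones = 0xffff
[6] tail/ones = 0xffff
[7] tail/ones = 0xffff
[8] tail/ones = 0xffff
[9] tail/ones = 0xffff
[10] tail/ones = 0xffff
[11] tail/ones = 0xffff
[12] tail/ones = 0xffff
[13] tail/ones = 0xffff
[14] tail/ones = 0xffff
[15] tail/ones = 0xffff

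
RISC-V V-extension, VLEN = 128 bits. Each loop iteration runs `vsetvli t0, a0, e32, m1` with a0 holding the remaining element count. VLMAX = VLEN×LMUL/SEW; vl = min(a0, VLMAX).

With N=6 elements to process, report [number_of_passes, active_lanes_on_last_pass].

VLMAX = VLEN×LMUL/SEW = 128×1/32 = 4
N=6: ⌈6/4⌉ = 2 iters; last vl = 6 − 1×4 = 2

[iterations, last_vl] = [2, 2]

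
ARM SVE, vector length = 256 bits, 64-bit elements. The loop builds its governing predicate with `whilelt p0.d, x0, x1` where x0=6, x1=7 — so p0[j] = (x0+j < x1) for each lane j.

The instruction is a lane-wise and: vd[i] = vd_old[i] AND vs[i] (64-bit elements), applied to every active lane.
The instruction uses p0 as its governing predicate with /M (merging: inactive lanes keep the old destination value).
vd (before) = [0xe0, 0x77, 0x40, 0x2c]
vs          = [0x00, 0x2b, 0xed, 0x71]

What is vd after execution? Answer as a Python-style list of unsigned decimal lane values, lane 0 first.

lane count: 256 div 64 = 4
p0[j] = (6+j < 7); true for j=0..0 → 1 lanes set
[0] and(0xe0,0x00) = 0x00
[1] tail/keep = 0x77
[2] tail/keep = 0x40
[3] tail/keep = 0x2c

vd = [0, 119, 64, 44]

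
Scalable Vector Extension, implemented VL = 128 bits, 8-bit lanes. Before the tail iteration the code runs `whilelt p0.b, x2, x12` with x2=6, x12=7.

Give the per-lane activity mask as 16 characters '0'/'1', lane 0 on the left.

128-bit reg / 8-bit elem → 16 lanes
p0[j] = (6+j < 7); true for j=0..0 → 1 lanes set
bits (lane 0 leftmost): 1000000000000000

predicate = 1000000000000000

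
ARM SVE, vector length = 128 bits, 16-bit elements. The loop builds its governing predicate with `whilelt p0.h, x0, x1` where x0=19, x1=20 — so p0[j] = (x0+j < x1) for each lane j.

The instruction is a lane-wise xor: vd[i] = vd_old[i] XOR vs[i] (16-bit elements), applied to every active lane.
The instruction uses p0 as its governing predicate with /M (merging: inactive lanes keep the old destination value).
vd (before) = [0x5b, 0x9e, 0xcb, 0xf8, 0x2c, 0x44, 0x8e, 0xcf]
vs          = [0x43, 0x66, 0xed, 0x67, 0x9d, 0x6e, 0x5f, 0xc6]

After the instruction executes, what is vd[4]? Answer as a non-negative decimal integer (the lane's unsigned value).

register lanes = 128/16 = 8
active while 19+j < 20, i.e. j ∈ [0,1) capped at 8 ⇒ 1
[0] xor(0x5b,0x43) = 0x18
[1] tail/keep = 0x9e
[2] tail/keep = 0xcb
[3] tail/keep = 0xf8
[4] tail/keep = 0x2c
[5] tail/keep = 0x44
[6] tail/keep = 0x8e
[7] tail/keep = 0xcf

vd[4] = 44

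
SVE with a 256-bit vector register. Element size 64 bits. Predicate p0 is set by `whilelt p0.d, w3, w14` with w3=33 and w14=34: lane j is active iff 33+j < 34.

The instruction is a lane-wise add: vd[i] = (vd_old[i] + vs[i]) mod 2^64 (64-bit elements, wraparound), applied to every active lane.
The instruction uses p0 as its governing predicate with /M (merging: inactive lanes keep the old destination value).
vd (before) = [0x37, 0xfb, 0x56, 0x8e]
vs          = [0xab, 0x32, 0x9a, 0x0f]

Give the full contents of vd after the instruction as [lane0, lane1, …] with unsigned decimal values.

register lanes = 256/64 = 4
whilelt: lane j active iff 33+j < 34 → j < 1 → 1 active
lane  0: add(0x37,0xab) ⇒ 0xe2
lane  1: tail/keep ⇒ 0xfb
lane  2: tail/keep ⇒ 0x56
lane  3: tail/keep ⇒ 0x8e

vd = [226, 251, 86, 142]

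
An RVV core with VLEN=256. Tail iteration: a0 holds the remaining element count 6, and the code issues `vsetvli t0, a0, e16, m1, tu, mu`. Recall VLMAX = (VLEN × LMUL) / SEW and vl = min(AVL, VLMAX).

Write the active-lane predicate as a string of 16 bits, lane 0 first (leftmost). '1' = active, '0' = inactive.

predicate = 1111110000000000

VLMAX = VLEN×LMUL/SEW = 256×1/16 = 16
vl = min(AVL, VLMAX) = min(6, 16) = 6
bits (lane 0 leftmost): 1111110000000000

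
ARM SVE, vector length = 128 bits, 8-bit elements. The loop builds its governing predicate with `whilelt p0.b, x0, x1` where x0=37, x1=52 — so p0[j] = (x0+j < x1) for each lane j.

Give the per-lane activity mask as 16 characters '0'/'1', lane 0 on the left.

128-bit reg / 8-bit elem → 16 lanes
p0[j] = (37+j < 52); true for j=0..14 → 15 lanes set
bits (lane 0 leftmost): 1111111111111110

predicate = 1111111111111110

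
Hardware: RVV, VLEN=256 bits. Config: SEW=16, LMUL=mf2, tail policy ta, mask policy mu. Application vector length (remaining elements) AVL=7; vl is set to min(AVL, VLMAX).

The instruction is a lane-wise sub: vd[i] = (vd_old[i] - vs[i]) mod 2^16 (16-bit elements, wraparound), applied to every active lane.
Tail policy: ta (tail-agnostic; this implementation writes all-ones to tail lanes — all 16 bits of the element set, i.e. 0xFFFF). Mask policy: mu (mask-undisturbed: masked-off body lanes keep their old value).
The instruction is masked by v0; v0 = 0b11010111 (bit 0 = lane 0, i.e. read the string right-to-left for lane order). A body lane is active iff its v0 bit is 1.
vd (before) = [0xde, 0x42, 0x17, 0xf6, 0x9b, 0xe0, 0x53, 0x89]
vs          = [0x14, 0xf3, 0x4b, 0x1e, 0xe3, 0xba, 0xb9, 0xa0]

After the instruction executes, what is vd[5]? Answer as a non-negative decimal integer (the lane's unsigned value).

vd[5] = 224

lanes per group: 256·1/2/16 = 8
vl ← min(7, 8) = 7
  i=0: sub(0xde,0x14) → 202
  i=1: sub(0x42,0xf3) → 65359
  i=2: sub(0x17,0x4b) → 65484
  i=3: mask-off/keep → 246
  i=4: sub(0x9b,0xe3) → 65464
  i=5: mask-off/keep → 224
  i=6: sub(0x53,0xb9) → 65434
  i=7: tail/ones → 65535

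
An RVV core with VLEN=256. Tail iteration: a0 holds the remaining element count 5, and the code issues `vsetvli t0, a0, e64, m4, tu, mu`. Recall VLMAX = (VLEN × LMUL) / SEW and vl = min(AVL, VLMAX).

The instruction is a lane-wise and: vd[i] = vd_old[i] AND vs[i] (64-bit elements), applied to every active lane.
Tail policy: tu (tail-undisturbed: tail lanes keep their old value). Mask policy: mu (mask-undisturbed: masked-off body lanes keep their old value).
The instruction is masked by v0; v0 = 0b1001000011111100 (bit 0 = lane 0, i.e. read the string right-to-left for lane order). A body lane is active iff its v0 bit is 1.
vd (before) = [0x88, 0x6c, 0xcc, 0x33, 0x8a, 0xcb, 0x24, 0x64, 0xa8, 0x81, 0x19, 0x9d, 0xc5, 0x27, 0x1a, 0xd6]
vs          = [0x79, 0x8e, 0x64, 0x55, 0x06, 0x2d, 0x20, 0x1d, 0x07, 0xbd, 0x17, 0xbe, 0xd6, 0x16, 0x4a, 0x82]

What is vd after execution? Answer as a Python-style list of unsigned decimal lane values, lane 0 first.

vd = [136, 108, 68, 17, 2, 203, 36, 100, 168, 129, 25, 157, 197, 39, 26, 214]

lanes per group: 256·4/64 = 16
vl ← min(5, 16) = 5
[0] mask-off/keep = 0x88
[1] mask-off/keep = 0x6c
[2] and(0xcc,0x64) = 0x44
[3] and(0x33,0x55) = 0x11
[4] and(0x8a,0x06) = 0x02
[5] tail/keep = 0xcb
[6] tail/keep = 0x24
[7] tail/keep = 0x64
[8] tail/keep = 0xa8
[9] tail/keep = 0x81
[10] tail/keep = 0x19
[11] tail/keep = 0x9d
[12] tail/keep = 0xc5
[13] tail/keep = 0x27
[14] tail/keep = 0x1a
[15] tail/keep = 0xd6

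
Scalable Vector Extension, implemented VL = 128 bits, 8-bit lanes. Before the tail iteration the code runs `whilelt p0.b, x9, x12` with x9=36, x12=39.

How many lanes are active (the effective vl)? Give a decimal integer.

vl = 3

128-bit reg / 8-bit elem → 16 lanes
p0[j] = (36+j < 39); true for j=0..2 → 3 lanes set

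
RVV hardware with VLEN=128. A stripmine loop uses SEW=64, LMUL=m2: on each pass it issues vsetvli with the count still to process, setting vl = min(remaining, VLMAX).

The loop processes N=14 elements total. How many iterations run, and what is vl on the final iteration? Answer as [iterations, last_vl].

[iterations, last_vl] = [4, 2]

VLMAX = VLEN×LMUL/SEW = 128×2/64 = 4
14 elements at 4/iter → 4 passes, remainder 2 on the last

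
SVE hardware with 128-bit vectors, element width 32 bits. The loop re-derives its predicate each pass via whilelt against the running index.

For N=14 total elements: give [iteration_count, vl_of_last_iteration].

[iterations, last_vl] = [4, 2]

128-bit reg / 32-bit elem → 4 lanes
14 elements at 4/iter → 4 passes, remainder 2 on the last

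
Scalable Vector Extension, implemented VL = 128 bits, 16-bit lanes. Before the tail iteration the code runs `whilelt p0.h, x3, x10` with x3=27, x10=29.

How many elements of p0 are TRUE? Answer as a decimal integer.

vl = 2

128-bit reg / 16-bit elem → 8 lanes
p0[j] = (27+j < 29); true for j=0..1 → 2 lanes set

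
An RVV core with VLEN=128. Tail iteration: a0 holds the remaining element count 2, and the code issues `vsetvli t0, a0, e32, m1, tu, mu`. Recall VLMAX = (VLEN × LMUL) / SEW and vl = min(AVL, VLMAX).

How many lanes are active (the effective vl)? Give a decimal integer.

VLMAX = VLEN×LMUL/SEW = 128×1/32 = 4
vl ← min(2, 4) = 2

vl = 2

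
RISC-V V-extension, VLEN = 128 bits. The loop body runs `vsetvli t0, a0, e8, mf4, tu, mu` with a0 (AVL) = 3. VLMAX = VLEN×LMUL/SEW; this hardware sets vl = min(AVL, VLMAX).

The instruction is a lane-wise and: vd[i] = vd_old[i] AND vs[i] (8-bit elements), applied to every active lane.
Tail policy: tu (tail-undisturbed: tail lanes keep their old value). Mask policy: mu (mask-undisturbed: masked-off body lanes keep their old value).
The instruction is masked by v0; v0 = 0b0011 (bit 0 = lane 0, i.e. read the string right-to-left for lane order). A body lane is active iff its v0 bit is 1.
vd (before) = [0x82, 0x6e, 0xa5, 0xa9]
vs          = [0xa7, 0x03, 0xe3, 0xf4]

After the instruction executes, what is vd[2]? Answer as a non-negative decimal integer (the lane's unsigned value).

VLMAX = VLEN×LMUL/SEW = 128×1/4/8 = 4
vl = min(AVL, VLMAX) = min(3, 4) = 3
[0] and(0x82,0xa7) = 0x82
[1] and(0x6e,0x03) = 0x02
[2] mask-off/keep = 0xa5
[3] tail/keep = 0xa9

vd[2] = 165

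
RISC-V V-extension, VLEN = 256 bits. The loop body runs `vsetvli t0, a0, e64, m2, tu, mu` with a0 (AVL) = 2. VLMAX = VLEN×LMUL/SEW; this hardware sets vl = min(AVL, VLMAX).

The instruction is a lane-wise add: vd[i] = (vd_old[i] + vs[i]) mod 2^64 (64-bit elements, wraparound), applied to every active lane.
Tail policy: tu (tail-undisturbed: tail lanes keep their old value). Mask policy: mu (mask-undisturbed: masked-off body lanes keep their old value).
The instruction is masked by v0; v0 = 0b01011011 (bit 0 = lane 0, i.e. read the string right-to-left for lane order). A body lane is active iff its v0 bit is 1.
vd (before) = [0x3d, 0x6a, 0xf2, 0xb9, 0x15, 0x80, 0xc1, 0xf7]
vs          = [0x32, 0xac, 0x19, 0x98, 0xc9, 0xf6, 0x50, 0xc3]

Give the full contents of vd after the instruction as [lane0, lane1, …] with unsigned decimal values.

VLMAX = (256 × 2) / 64 = 8 lanes
AVL=2 ≤ VLMAX=8, so vl = 2
[0] add(0x3d,0x32) = 0x6f
[1] add(0x6a,0xac) = 0x116
[2] tail/keep = 0xf2
[3] tail/keep = 0xb9
[4] tail/keep = 0x15
[5] tail/keep = 0x80
[6] tail/keep = 0xc1
[7] tail/keep = 0xf7

vd = [111, 278, 242, 185, 21, 128, 193, 247]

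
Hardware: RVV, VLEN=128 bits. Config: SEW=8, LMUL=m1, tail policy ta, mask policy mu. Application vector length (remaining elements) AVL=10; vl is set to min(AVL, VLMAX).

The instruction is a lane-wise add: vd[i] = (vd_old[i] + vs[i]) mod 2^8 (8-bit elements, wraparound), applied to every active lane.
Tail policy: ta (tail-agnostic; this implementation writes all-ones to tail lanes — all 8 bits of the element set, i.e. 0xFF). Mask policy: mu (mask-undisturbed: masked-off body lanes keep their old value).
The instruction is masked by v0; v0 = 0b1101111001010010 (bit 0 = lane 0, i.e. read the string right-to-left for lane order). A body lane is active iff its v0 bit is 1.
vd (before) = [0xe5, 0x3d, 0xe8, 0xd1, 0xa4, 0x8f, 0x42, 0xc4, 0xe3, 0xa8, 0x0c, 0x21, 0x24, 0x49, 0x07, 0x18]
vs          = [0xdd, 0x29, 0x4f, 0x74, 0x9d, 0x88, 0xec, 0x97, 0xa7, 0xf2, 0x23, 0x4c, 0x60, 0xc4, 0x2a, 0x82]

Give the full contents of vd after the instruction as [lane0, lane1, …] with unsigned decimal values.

VLMAX = VLEN×LMUL/SEW = 128×1/8 = 16
vl ← min(10, 16) = 10
vd[0] mask-off/keep -> 0xe5
vd[1] add(0x3d,0x29) -> 0x66
vd[2] mask-off/keep -> 0xe8
vd[3] mask-off/keep -> 0xd1
vd[4] add(0xa4,0x9d) -> 0x41
vd[5] mask-off/keep -> 0x8f
vd[6] add(0x42,0xec) -> 0x2e
vd[7] mask-off/keep -> 0xc4
vd[8] mask-off/keep -> 0xe3
vd[9] add(0xa8,0xf2) -> 0x9a
vd[10] tail/ones -> 0xff
vd[11] tail/ones -> 0xff
vd[12] tail/ones -> 0xff
vd[13] tail/ones -> 0xff
vd[14] tail/ones -> 0xff
vd[15] tail/ones -> 0xff

vd = [229, 102, 232, 209, 65, 143, 46, 196, 227, 154, 255, 255, 255, 255, 255, 255]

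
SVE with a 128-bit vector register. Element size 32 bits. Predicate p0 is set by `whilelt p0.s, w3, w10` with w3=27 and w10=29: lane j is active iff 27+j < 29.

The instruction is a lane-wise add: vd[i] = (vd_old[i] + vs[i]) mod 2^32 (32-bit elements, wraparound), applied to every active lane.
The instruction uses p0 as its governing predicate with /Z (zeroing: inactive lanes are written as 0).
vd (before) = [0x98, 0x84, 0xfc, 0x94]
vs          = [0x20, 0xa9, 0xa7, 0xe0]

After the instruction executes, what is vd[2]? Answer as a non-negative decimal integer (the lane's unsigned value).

lane count: 128 div 32 = 4
whilelt: lane j active iff 27+j < 29 → j < 2 → 2 active
[0] add(0x98,0x20) = 0xb8
[1] add(0x84,0xa9) = 0x12d
[2] tail/zero = 0x00
[3] tail/zero = 0x00

vd[2] = 0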